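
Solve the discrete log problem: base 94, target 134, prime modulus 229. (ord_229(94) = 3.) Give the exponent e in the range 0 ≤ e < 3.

2

Successive powers of 94 modulo 229:
  94^0=1  94^1=94  94^2=134
So 94^2 ≡ 134 (mod 229), giving e = 2.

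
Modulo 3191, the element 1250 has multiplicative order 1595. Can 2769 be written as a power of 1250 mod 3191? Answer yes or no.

no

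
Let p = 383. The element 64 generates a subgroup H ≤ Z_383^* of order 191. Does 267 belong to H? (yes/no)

no

267 ∈ ⟨64⟩ iff 267^191 ≡ 1 (mod 383), since |⟨64⟩| = 191.
267^191 mod 383 = 382.
Since 382 ≠ 1, 267 does not lie in the subgroup.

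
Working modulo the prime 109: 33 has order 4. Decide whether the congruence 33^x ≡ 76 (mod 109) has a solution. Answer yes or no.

yes

⟨33⟩ has order 4; its elements mod 109 are {1, 33, 76, 108}.
76 is in this set.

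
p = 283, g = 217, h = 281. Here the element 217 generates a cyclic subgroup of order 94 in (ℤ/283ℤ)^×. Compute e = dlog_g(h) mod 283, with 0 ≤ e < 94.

10

Baby-step giant-step with m = ceil(sqrt(94)) = 10.
Baby table (217^j mod 283 for j=0..9):
  0:1  1:217  2:111  3:32  4:152  5:156  6:175  7:53
  8:181  9:223
Giant step factor: 217^(-10) ≡ 141 (mod 283).
Scan 281·141^i mod 283 for i = 0, 1, …:
  i=0: 281   i=1: 1
Match at i=1, j=0: e = 1·10 + 0 = 10.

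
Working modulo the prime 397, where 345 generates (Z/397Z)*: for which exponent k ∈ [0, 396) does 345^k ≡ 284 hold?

21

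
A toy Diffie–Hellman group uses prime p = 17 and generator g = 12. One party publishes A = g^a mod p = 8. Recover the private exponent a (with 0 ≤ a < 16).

2

Successive powers of 12 modulo 17:
  12^0=1  12^1=12  12^2=8
So 12^2 ≡ 8 (mod 17), giving a = 2.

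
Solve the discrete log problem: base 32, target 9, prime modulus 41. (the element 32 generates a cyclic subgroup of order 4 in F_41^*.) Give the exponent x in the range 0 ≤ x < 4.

3

Successive powers of 32 modulo 41:
  32^0=1  32^1=32  32^2=40  32^3=9
So 32^3 ≡ 9 (mod 41), giving x = 3.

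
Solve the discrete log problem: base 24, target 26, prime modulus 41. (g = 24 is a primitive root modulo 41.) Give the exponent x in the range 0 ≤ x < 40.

29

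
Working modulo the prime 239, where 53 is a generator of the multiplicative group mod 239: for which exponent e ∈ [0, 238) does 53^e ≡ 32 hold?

202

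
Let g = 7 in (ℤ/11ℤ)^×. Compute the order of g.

The order of 7 must divide p − 1 = 10 = 2 · 5.
Divisors: 1, 2, 5, 10.
Check each in increasing order: 7^1 ≡ 7;  7^2 ≡ 5;  7^5 ≡ 10;  7^10 ≡ 1.
Smallest exponent giving 1 is 10.

10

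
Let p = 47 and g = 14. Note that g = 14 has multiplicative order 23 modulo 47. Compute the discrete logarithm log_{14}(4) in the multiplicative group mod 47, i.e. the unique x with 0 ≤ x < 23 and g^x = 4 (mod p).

9

Successive powers of 14 modulo 47:
  14^0=1  14^1=14  14^2=8  14^3=18  14^4=17  14^5=3
  14^6=42  14^7=24  14^8=7  14^9=4
So 14^9 ≡ 4 (mod 47), giving x = 9.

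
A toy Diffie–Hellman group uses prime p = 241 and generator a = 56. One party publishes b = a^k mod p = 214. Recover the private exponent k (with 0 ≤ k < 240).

Baby-step giant-step with m = ceil(sqrt(240)) = 16.
Baby table (56^j mod 241 for j=0..15):
  0:1  1:56  2:3  3:168  4:9  5:22  6:27  7:66
  8:81  9:198  10:2  11:112  12:6  13:95  14:18  15:44
Giant step factor: 56^(-16) ≡ 183 (mod 241).
Scan 214·183^i mod 241 for i = 0, 1, …:
  i=0: 214   i=1: 120   i=2: 29   i=3: 5
  i=4: 192   i=5: 191   i=6: 8   i=7: 18
Match at i=7, j=14: k = 7·16 + 14 = 126.

126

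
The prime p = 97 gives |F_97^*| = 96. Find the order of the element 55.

32

The order of 55 must divide p − 1 = 96 = 2^5 · 3.
Divisors: 1, 2, 3, 4, 6, 8, 12, 16, 24, 32, 48, 96.
Check each in increasing order: 55^1 ≡ 55;  55^2 ≡ 18;  55^3 ≡ 20;  55^4 ≡ 33;  55^6 ≡ 12;  55^8 ≡ 22;  55^12 ≡ 47;  55^16 ≡ 96;  55^24 ≡ 75;  55^32 ≡ 1.
Smallest exponent giving 1 is 32.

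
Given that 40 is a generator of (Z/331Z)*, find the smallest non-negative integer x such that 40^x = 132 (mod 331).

10

Successive powers of 40 modulo 331:
  40^0=1  40^1=40  40^2=276  40^3=117  40^4=46  40^5=185
  40^6=118  40^7=86  40^8=130  40^9=235  40^10=132
So 40^10 ≡ 132 (mod 331), giving x = 10.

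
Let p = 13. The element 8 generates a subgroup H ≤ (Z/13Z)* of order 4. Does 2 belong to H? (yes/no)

no

2 ∈ ⟨8⟩ iff 2^4 ≡ 1 (mod 13), since |⟨8⟩| = 4.
2^4 mod 13 = 3.
Since 3 ≠ 1, 2 does not lie in the subgroup.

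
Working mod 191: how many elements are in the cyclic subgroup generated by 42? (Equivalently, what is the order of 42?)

190

The order of 42 must divide p − 1 = 190 = 2 · 5 · 19.
Divisors: 1, 2, 5, 10, 19, 38, 95, 190.
Check each in increasing order: 42^1 ≡ 42;  42^2 ≡ 45;  42^5 ≡ 55;  42^10 ≡ 160;  42^19 ≡ 82;  42^38 ≡ 39;  42^95 ≡ 190;  42^190 ≡ 1.
Smallest exponent giving 1 is 190.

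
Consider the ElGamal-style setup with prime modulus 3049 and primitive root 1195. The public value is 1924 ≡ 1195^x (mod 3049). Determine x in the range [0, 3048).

2586

Baby-step giant-step with m = ceil(sqrt(3048)) = 56.
Baby table (1195^j mod 3049 for j=0..55):
  0:1  1:1195  2:1093  3:1163  4:2490  5:2775  6:1862  7:2369
  8:1483  9:716  10:1900  11:2044  12:331  13:2224  14:2001  15:779
  16:960  17:776  18:424  19:546  20:3033  21:2223  22:806  23:2735
  24:2846  25:1335  26:698  27:1733  28:664  29:740  30:90  31:835
  32:802  33:1004  34:1523  35:2781  36:2934  37:2829  38:2363  39:411
  40:256  41:1020  42:2349  43:1975  44:199  45:3032  46:1028  47:2762
  48:1572  49:356  50:1609  51:1885  52:2413  53:2230  54:24  55:1239
Giant step factor: 1195^(-56) ≡ 1841 (mod 3049).
Scan 1924·1841^i mod 3049 for i = 0, 1, …:
  i=0: 1924   i=1: 2195   i=2: 1070   i=3: 216
  i=4: 1286   i=5: 1502   i=6: 2788   i=7: 1241
  i=8: 980   i=9: 2221     …   i=45: 1846
  i=46: 1900
Match at i=46, j=10: x = 46·56 + 10 = 2586.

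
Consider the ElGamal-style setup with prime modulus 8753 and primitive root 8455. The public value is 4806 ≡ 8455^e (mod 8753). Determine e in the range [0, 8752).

5294

Baby-step giant-step with m = ceil(sqrt(8752)) = 94.
Baby table (8455^j mod 8753 for j=0..93):
  0:1  1:8455  2:1274  3:5480  4:3771  5:5379  6:7610  7:8000
  8:5569  9:3508  10:4976  11:5162  12:2252  13:2885  14:6817  15:7983
  16:1882  17:8109  18:8099  19:2326  20:7092  21:4810  22:2112  23:840
  24:3517  25:2294  26:7875  27:7807  28:1812  29:2710  30:6449  31:3858
  32:5712  33:4659  34:3345  35:1032  36:7572  37:1818  38:922  39:5340
  40:1726  41:2079  42:1921  43:5240  44:5267  45:5974  46:5360  47:4519
  48:1300  49:6485  50:1883  51:7811  52:620  53:7806  54:2110  55:1436
  56:969  57:87  58:333  59:5802  60:4098  61:4216  62:4064  63:5595
  64:4513  65:3088  66:7594  67:4015  68:2691  69:3358  70:5911  71:6628
  72:3034  73:6180  74:5243  75:4373  76:1043  77:4294  78:7079  79:8684
  80:3056  81:8377  82:7012  83:2391  84:5228  85:90  86:8192  87:871
  88:3032  89:6776  90:2695  91:2166  92:2254  93:2289
Giant step factor: 8455^(-94) ≡ 615 (mod 8753).
Scan 4806·615^i mod 8753 for i = 0, 1, …:
  i=0: 4806   i=1: 5929   i=2: 5087   i=3: 3684
  i=4: 7386   i=5: 8336   i=6: 6135   i=7: 482
  i=8: 7581   i=9: 5719     …   i=55: 7938
  i=56: 6449
Match at i=56, j=30: e = 56·94 + 30 = 5294.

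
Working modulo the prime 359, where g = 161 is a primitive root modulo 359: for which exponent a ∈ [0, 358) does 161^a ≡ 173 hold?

Baby-step giant-step with m = ceil(sqrt(358)) = 19.
Baby table (161^j mod 359 for j=0..18):
  0:1  1:161  2:73  3:265  4:303  5:318  6:220  7:238
  8:264  9:142  10:245  11:314  12:294  13:305  14:281  15:7
  16:50  17:152  18:60
Giant step factor: 161^(-19) ≡ 87 (mod 359).
Scan 173·87^i mod 359 for i = 0, 1, …:
  i=0: 173   i=1: 332   i=2: 164   i=3: 267
  i=4: 253   i=5: 112   i=6: 51   i=7: 129
  i=8: 94   i=9: 280     …   i=16: 49
  i=17: 314
Match at i=17, j=11: a = 17·19 + 11 = 334.

334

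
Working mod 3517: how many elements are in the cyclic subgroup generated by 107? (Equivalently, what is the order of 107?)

The order of 107 must divide p − 1 = 3516 = 2^2 · 3 · 293.
Divisors: 1, 2, 3, 4, 6, 12, 293, 586, 879, 1172, 1758, 3516.
Check each in increasing order: 107^1 ≡ 107;  107^2 ≡ 898;  107^3 ≡ 1127;  107^4 ≡ 1011;  107^6 ≡ 492;  107^12 ≡ 2908;  107^293 ≡ 2921;  107^586 ≡ 3516;  107^879 ≡ 596;  107^1172 ≡ 1.
Smallest exponent giving 1 is 1172.

1172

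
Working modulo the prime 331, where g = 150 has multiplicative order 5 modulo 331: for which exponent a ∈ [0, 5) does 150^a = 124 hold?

3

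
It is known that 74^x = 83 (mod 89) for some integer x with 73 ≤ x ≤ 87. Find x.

Compute 74^73 mod 89 = 19, then multiply by 74 repeatedly:
  74^73=19  74^74=71  74^75=3  74^76=44  74^77=52
  74^78=21  74^79=41  74^80=8  74^81=58  74^82=20
  74^83=56  74^84=50  74^85=51  74^86=36  74^87=83
Found 83 at exponent 87.

87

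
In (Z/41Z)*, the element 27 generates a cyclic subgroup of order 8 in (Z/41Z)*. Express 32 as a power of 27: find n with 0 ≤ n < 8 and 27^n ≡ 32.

Successive powers of 27 modulo 41:
  27^0=1  27^1=27  27^2=32
So 27^2 ≡ 32 (mod 41), giving n = 2.

2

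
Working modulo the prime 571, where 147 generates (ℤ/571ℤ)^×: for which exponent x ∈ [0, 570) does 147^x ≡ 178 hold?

202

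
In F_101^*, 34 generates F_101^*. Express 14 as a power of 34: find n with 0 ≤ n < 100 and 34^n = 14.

Successive powers of 34 modulo 101:
  34^0=1  34^1=34  34^2=45  34^3=15  34^4=5  34^5=69
  34^6=23  34^7=75  34^8=25  34^9=42  34^10=14
So 34^10 ≡ 14 (mod 101), giving n = 10.

10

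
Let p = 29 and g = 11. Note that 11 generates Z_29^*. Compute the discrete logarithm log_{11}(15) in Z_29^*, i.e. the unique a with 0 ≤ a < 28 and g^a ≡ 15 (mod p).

Successive powers of 11 modulo 29:
  11^0=1  11^1=11  11^2=5  11^3=26  11^4=25  11^5=14
  11^6=9  11^7=12  11^8=16  11^9=2  11^10=22  11^11=10
  11^12=23  11^13=21  11^14=28  11^15=18  11^16=24  11^17=3
  11^18=4  11^19=15
So 11^19 ≡ 15 (mod 29), giving a = 19.

19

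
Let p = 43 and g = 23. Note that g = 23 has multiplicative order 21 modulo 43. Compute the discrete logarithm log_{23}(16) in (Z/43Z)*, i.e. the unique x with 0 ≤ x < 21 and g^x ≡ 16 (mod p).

12

Successive powers of 23 modulo 43:
  23^0=1  23^1=23  23^2=13  23^3=41  23^4=40  23^5=17
  23^6=4  23^7=6  23^8=9  23^9=35  23^10=31  23^11=25
  23^12=16
So 23^12 ≡ 16 (mod 43), giving x = 12.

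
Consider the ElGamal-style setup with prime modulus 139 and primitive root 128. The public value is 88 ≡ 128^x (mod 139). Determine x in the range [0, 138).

Baby-step giant-step with m = ceil(sqrt(138)) = 12.
Baby table (128^j mod 139 for j=0..11):
  0:1  1:128  2:121  3:59  4:46  5:50  6:6  7:73
  8:31  9:76  10:137  11:22
Giant step factor: 128^(-12) ≡ 112 (mod 139).
Scan 88·112^i mod 139 for i = 0, 1, …:
  i=0: 88   i=1: 126   i=2: 73
Match at i=2, j=7: x = 2·12 + 7 = 31.

31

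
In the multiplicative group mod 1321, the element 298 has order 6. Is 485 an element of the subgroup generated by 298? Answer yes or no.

485 ∈ ⟨298⟩ iff 485^6 ≡ 1 (mod 1321), since |⟨298⟩| = 6.
485^6 mod 1321 = 645.
Since 645 ≠ 1, 485 does not lie in the subgroup.

no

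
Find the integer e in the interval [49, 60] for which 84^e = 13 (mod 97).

Compute 84^49 mod 97 = 13, then multiply by 84 repeatedly:
  84^49=13
Found 13 at exponent 49.

49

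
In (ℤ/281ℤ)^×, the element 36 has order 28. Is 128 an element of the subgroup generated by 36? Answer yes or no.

no

128 ∈ ⟨36⟩ iff 128^28 ≡ 1 (mod 281), since |⟨36⟩| = 28.
128^28 mod 281 = 232.
Since 232 ≠ 1, 128 does not lie in the subgroup.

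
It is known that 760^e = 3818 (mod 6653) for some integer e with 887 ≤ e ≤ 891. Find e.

Compute 760^887 mod 6653 = 3279, then multiply by 760 repeatedly:
  760^887=3279  760^888=3818
Found 3818 at exponent 888.

888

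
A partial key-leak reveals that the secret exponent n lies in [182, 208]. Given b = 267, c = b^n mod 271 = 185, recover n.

186

Compute 267^182 mod 271 = 78, then multiply by 267 repeatedly:
  267^182=78  267^183=230  267^184=164  267^185=157  267^186=185
Found 185 at exponent 186.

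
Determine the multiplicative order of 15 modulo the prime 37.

36

The order of 15 must divide p − 1 = 36 = 2^2 · 3^2.
Divisors: 1, 2, 3, 4, 6, 9, 12, 18, 36.
Check each in increasing order: 15^1 ≡ 15;  15^2 ≡ 3;  15^3 ≡ 8;  15^4 ≡ 9;  15^6 ≡ 27;  15^9 ≡ 31;  15^12 ≡ 26;  15^18 ≡ 36;  15^36 ≡ 1.
Smallest exponent giving 1 is 36.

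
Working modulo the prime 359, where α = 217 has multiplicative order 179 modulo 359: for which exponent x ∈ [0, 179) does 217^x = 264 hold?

160

Baby-step giant-step with m = ceil(sqrt(179)) = 14.
Baby table (217^j mod 359 for j=0..13):
  0:1  1:217  2:60  3:96  4:10  5:16  6:241  7:242
  8:100  9:160  10:256  11:266  12:282  13:164
Giant step factor: 217^(-14) ≡ 275 (mod 359).
Scan 264·275^i mod 359 for i = 0, 1, …:
  i=0: 264   i=1: 82   i=2: 292   i=3: 243
  i=4: 51   i=5: 24   i=6: 138   i=7: 255
  i=8: 120   i=9: 331   i=10: 198   i=11: 241
Match at i=11, j=6: x = 11·14 + 6 = 160.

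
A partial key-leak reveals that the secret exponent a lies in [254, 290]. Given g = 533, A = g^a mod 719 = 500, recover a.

286

Compute 533^254 mod 719 = 382, then multiply by 533 repeatedly:
  533^254=382  533^255=129  533^256=452  533^257=51  533^258=580
  533^259=689  533^260=547  533^261=356  533^262=651  533^263=425
  533^264=40  533^265=469  533^266=484  533^267=570  533^268=392
  533^269=426  533^270=573  533^271=553  533^272=678  533^273=436
  533^274=151  533^275=674  533^276=461  533^277=534  533^278=617
  533^279=278  533^280=60  533^281=344  533^282=7  533^283=136
  533^284=588  533^285=639  533^286=500
Found 500 at exponent 286.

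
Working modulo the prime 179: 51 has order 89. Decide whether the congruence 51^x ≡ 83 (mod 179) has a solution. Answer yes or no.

yes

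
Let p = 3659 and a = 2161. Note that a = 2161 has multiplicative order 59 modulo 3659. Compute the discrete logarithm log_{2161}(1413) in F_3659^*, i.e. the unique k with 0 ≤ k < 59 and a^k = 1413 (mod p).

43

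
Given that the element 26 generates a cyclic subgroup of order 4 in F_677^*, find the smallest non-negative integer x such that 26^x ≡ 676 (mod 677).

2

Successive powers of 26 modulo 677:
  26^0=1  26^1=26  26^2=676
So 26^2 ≡ 676 (mod 677), giving x = 2.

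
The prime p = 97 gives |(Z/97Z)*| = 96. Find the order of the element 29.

96

The order of 29 must divide p − 1 = 96 = 2^5 · 3.
Divisors: 1, 2, 3, 4, 6, 8, 12, 16, 24, 32, 48, 96.
Check each in increasing order: 29^1 ≡ 29;  29^2 ≡ 65;  29^3 ≡ 42;  29^4 ≡ 54;  29^6 ≡ 18;  29^8 ≡ 6;  29^12 ≡ 33;  29^16 ≡ 36;  29^24 ≡ 22;  29^32 ≡ 35;  29^48 ≡ 96;  29^96 ≡ 1.
Smallest exponent giving 1 is 96.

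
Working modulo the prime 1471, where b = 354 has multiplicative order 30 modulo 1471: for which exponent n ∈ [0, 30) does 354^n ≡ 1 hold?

0

Successive powers of 354 modulo 1471:
  354^0=1
So 354^0 ≡ 1 (mod 1471), giving n = 0.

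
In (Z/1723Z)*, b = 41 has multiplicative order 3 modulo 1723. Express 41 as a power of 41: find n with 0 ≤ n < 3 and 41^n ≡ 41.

Successive powers of 41 modulo 1723:
  41^0=1  41^1=41
So 41^1 ≡ 41 (mod 1723), giving n = 1.

1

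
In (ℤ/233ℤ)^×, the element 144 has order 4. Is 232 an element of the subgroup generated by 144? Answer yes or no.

⟨144⟩ has order 4; its elements mod 233 are {1, 89, 144, 232}.
232 is in this set.

yes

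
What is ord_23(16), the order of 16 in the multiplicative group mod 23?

The order of 16 must divide p − 1 = 22 = 2 · 11.
Divisors: 1, 2, 11, 22.
Check each in increasing order: 16^1 ≡ 16;  16^2 ≡ 3;  16^11 ≡ 1.
Smallest exponent giving 1 is 11.

11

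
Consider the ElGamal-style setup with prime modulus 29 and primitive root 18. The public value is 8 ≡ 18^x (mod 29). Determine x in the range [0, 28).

13

Successive powers of 18 modulo 29:
  18^0=1  18^1=18  18^2=5  18^3=3  18^4=25  18^5=15
  18^6=9  18^7=17  18^8=16  18^9=27  18^10=22  18^11=19
  18^12=23  18^13=8
So 18^13 ≡ 8 (mod 29), giving x = 13.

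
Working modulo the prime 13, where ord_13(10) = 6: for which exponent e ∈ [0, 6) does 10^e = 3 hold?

Successive powers of 10 modulo 13:
  10^0=1  10^1=10  10^2=9  10^3=12  10^4=3
So 10^4 ≡ 3 (mod 13), giving e = 4.

4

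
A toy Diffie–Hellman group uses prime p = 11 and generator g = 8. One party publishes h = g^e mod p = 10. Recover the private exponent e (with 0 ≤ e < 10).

5

Successive powers of 8 modulo 11:
  8^0=1  8^1=8  8^2=9  8^3=6  8^4=4  8^5=10
So 8^5 ≡ 10 (mod 11), giving e = 5.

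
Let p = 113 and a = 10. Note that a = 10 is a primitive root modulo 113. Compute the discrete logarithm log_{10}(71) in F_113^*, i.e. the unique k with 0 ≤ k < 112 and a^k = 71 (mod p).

Baby-step giant-step with m = ceil(sqrt(112)) = 11.
Baby table (10^j mod 113 for j=0..10):
  0:1  1:10  2:100  3:96  4:56  5:108  6:63  7:65
  8:85  9:59  10:25
Giant step factor: 10^(-11) ≡ 33 (mod 113).
Scan 71·33^i mod 113 for i = 0, 1, …:
  i=0: 71   i=1: 83   i=2: 27   i=3: 100
Match at i=3, j=2: k = 3·11 + 2 = 35.

35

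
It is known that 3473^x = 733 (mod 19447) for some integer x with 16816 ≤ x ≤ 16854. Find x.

Compute 3473^16816 mod 19447 = 2781, then multiply by 3473 repeatedly:
  3473^16816=2781  3473^16817=12701  3473^16818=4777  3473^16819=2230  3473^16820=4884
  3473^16821=4348  3473^16822=9732  3473^16823=350  3473^16824=9836  3473^16825=11496
  3473^16826=917  3473^16827=14880  3473^16828=7561  3473^16829=5903  3473^16830=3981
  3473^16831=18643  3473^16832=8076  3473^16833=5374  3473^16834=14229  3473^16835=2490
  3473^16836=13302  3473^16837=11221  3473^16838=18192  3473^16839=16960  3473^16840=16564
  3473^16841=2546  3473^16842=13320  3473^16843=15394  3473^16844=3559  3473^16845=11562
  3473^16846=16218  3473^16847=6602  3473^16848=733
Found 733 at exponent 16848.

16848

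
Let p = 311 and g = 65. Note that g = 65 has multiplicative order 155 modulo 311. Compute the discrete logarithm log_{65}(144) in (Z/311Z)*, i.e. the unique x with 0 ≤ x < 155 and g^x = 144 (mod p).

6

Successive powers of 65 modulo 311:
  65^0=1  65^1=65  65^2=182  65^3=12  65^4=158  65^5=7
  65^6=144
So 65^6 ≡ 144 (mod 311), giving x = 6.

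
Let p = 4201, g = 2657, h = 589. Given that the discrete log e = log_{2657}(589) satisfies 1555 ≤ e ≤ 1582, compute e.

1563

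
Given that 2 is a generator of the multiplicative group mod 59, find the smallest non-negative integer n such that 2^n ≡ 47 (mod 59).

Baby-step giant-step with m = ceil(sqrt(58)) = 8.
Baby table (2^j mod 59 for j=0..7):
  0:1  1:2  2:4  3:8  4:16  5:32  6:5  7:10
Giant step factor: 2^(-8) ≡ 3 (mod 59).
Scan 47·3^i mod 59 for i = 0, 1, …:
  i=0: 47   i=1: 23   i=2: 10
Match at i=2, j=7: n = 2·8 + 7 = 23.

23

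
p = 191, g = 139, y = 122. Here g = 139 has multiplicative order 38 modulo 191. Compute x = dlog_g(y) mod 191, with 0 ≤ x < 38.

25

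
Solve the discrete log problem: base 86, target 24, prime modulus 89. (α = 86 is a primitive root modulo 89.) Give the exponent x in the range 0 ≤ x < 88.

5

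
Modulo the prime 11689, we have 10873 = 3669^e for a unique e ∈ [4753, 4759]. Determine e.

4753

Compute 3669^4753 mod 11689 = 10873, then multiply by 3669 repeatedly:
  3669^4753=10873
Found 10873 at exponent 4753.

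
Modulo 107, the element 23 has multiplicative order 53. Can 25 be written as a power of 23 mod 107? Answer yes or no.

25 ∈ ⟨23⟩ iff 25^53 ≡ 1 (mod 107), since |⟨23⟩| = 53.
25^53 mod 107 = 1.
Since 1 = 1, 25 lies in the subgroup.

yes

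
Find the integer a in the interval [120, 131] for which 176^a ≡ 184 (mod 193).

Compute 176^120 mod 193 = 184, then multiply by 176 repeatedly:
  176^120=184
Found 184 at exponent 120.

120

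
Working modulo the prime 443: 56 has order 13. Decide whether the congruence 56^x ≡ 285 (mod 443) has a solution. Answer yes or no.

no

⟨56⟩ has order 13; its elements mod 443 are {1, 35, 38, 56, 115, 184, 188, 238, 339, 347, 356, 378, 383}.
285 is not in this set.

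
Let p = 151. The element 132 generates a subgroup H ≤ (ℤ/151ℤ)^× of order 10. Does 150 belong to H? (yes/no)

150 ∈ ⟨132⟩ iff 150^10 ≡ 1 (mod 151), since |⟨132⟩| = 10.
150^10 mod 151 = 1.
Since 1 = 1, 150 lies in the subgroup.

yes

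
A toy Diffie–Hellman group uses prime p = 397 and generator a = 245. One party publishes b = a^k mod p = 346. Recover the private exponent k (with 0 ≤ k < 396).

259

Baby-step giant-step with m = ceil(sqrt(396)) = 20.
Baby table (245^j mod 397 for j=0..19):
  0:1  1:245  2:78  3:54  4:129  5:242  6:137  7:217
  8:364  9:252  10:205  11:203  12:110  13:351  14:243  15:382
  16:295  17:21  18:381  19:50
Giant step factor: 245^(-20) ≡ 195 (mod 397).
Scan 346·195^i mod 397 for i = 0, 1, …:
  i=0: 346   i=1: 377   i=2: 70   i=3: 152
  i=4: 262   i=5: 274   i=6: 232   i=7: 379
  i=8: 63   i=9: 375   i=10: 77   i=11: 326
  i=12: 50
Match at i=12, j=19: k = 12·20 + 19 = 259.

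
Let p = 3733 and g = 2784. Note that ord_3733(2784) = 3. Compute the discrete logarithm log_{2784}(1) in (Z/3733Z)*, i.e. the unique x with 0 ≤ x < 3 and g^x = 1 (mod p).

0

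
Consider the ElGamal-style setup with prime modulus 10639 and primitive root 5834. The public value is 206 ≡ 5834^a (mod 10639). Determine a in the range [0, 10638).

6597

Baby-step giant-step with m = ceil(sqrt(10638)) = 104.
Baby table (5834^j mod 10639 for j=0..103):
  0:1  1:5834  2:1395  3:10234  4:9727  5:9531  6:4440  7:7634
  8:1902  9:10430  10:4179  11:6337  12:10172  13:9745  14:8153  15:8272
  16:344  17:6764  18:1125  19:9626  20:5442  21:1852  22:5983  23:8902
  24:5309  25:2577  26:1311  27:9572  28:9576  29:995  30:6575  31:4955
  32:1307  33:7514  34:3996  35:2615  36:10223  37:9387  38:4825  39:8895
  40:7027  41:3451  42:4146  43:5317  44:6693  45:1832  46:6332  47:2280
  48:2770  49:10178  50:2193  51:5884  52:5842  53:5511  54:116  55:6487
  56:2235  57:6215  58:598  59:9779  60:4368  61:2507  62:7852  63:7673
  64:6009  65:1001  66:9662  67:2686  68:9516  69:2042  70:7987  71:7977
  72:2832  73:10160  74:3571  75:2052  76:2493  77:649  78:9421  79:1040
  80:3130  81:3896  82:4360  83:9030  84:7331  85:274  86:2666  87:9865
  88:6059  89:5448  90:4939  91:3714  92:6472  93:10476  94:6568  95:6673
  96:2181  97:10349  98:10380  99:10371  100:421  101:9144  102:2150  103:10358
Giant step factor: 5834^(-104) ≡ 3580 (mod 10639).
Scan 206·3580^i mod 10639 for i = 0, 1, …:
  i=0: 206   i=1: 3389   i=2: 4160   i=3: 8839
  i=4: 3234   i=5: 2488   i=6: 2197   i=7: 3039
  i=8: 6562   i=9: 1048     …   i=62: 8060
  i=63: 1832
Match at i=63, j=45: a = 63·104 + 45 = 6597.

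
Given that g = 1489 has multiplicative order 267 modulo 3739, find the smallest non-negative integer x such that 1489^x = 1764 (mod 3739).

223

Baby-step giant-step with m = ceil(sqrt(267)) = 17.
Baby table (1489^j mod 3739 for j=0..16):
  0:1  1:1489  2:3633  3:2943  4:19  5:2118  6:1725  7:3571
  8:361  9:2852  10:2863  11:547  12:3120  13:1842  14:2051  15:2915
  16:3195
Giant step factor: 1489^(-17) ≡ 780 (mod 3739).
Scan 1764·780^i mod 3739 for i = 0, 1, …:
  i=0: 1764   i=1: 3707   i=2: 1213   i=3: 173
  i=4: 336   i=5: 350   i=6: 53   i=7: 211
  i=8: 64   i=9: 1313   i=10: 3393   i=11: 3067
  i=12: 3039   i=13: 3633
Match at i=13, j=2: x = 13·17 + 2 = 223.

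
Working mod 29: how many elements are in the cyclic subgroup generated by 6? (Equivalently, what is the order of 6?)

The order of 6 must divide p − 1 = 28 = 2^2 · 7.
Divisors: 1, 2, 4, 7, 14, 28.
Check each in increasing order: 6^1 ≡ 6;  6^2 ≡ 7;  6^4 ≡ 20;  6^7 ≡ 28;  6^14 ≡ 1.
Smallest exponent giving 1 is 14.

14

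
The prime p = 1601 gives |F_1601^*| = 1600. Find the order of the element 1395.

32

The order of 1395 must divide p − 1 = 1600 = 2^6 · 5^2.
Divisors: 1, 2, 4, 5, 8, 10, 16, 20, 25, 32, 40, 50, 64, 80, 100, 160, 200, 320, 400, 800, 1600.
Check each in increasing order: 1395^1 ≡ 1395;  1395^2 ≡ 810;  1395^4 ≡ 1291;  1395^5 ≡ 1421;  1395^8 ≡ 40;  1395^10 ≡ 380;  1395^16 ≡ 1600;  1395^20 ≡ 310;  1395^25 ≡ 235;  1395^32 ≡ 1.
Smallest exponent giving 1 is 32.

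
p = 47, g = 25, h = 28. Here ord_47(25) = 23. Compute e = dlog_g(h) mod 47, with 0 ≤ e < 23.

Successive powers of 25 modulo 47:
  25^0=1  25^1=25  25^2=14  25^3=21  25^4=8  25^5=12
  25^6=18  25^7=27  25^8=17  25^9=2  25^10=3  25^11=28
So 25^11 ≡ 28 (mod 47), giving e = 11.

11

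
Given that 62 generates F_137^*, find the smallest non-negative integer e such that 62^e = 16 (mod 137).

Baby-step giant-step with m = ceil(sqrt(136)) = 12.
Baby table (62^j mod 137 for j=0..11):
  0:1  1:62  2:8  3:85  4:64  5:132  6:101  7:97
  8:123  9:91  10:25  11:43
Giant step factor: 62^(-12) ≡ 87 (mod 137).
Scan 16·87^i mod 137 for i = 0, 1, …:
  i=0: 16   i=1: 22   i=2: 133   i=3: 63
  i=4: 1
Match at i=4, j=0: e = 4·12 + 0 = 48.

48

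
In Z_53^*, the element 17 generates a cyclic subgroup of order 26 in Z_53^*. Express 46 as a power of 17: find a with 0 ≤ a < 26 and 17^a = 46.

4

Successive powers of 17 modulo 53:
  17^0=1  17^1=17  17^2=24  17^3=37  17^4=46
So 17^4 ≡ 46 (mod 53), giving a = 4.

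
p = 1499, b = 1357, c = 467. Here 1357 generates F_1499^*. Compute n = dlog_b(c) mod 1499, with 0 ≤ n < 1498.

Baby-step giant-step with m = ceil(sqrt(1498)) = 39.
Baby table (1357^j mod 1499 for j=0..38):
  0:1  1:1357  2:677  3:1301  4:1134  5:864  6:230  7:318
  8:1313  9:929  10:1493  11:852  12:435  13:1188  14:691  15:812
  16:119  17:1090  18:1116  19:422  20:36  21:884  22:388  23:367
  24:351  25:1124  26:785  27:955  28:799  29:466  30:1283  31:692
  32:670  33:796  34:892  35:751  36:1286  37:266  38:1202
Giant step factor: 1357^(-39) ≡ 141 (mod 1499).
Scan 467·141^i mod 1499 for i = 0, 1, …:
  i=0: 467   i=1: 1390   i=2: 1120   i=3: 525
  i=4: 574   i=5: 1487   i=6: 1306   i=7: 1268
  i=8: 407   i=9: 425     …   i=32: 1194
  i=33: 466
Match at i=33, j=29: n = 33·39 + 29 = 1316.

1316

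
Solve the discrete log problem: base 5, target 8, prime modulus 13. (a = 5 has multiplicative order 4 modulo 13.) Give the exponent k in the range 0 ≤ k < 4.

3

Successive powers of 5 modulo 13:
  5^0=1  5^1=5  5^2=12  5^3=8
So 5^3 ≡ 8 (mod 13), giving k = 3.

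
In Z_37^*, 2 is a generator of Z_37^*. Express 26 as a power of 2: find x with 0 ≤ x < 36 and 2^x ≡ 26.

12

Successive powers of 2 modulo 37:
  2^0=1  2^1=2  2^2=4  2^3=8  2^4=16  2^5=32
  2^6=27  2^7=17  2^8=34  2^9=31  2^10=25  2^11=13
  2^12=26
So 2^12 ≡ 26 (mod 37), giving x = 12.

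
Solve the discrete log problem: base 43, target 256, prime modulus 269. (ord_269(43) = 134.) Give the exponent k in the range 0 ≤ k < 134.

76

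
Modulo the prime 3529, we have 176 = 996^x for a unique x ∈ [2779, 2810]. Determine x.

2802

Compute 996^2779 mod 3529 = 1561, then multiply by 996 repeatedly:
  996^2779=1561  996^2780=1996  996^2781=1189  996^2782=2029  996^2783=2296
  996^2784=24  996^2785=2730  996^2786=1750  996^2787=3203  996^2788=3501
  996^2789=344  996^2790=311  996^2791=2733  996^2792=1209  996^2793=775
  996^2794=2578  996^2795=2105  996^2796=354  996^2797=3213  996^2798=2874
  996^2799=485  996^2800=3116  996^2801=1545  996^2802=176
Found 176 at exponent 2802.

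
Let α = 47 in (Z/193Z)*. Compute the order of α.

The order of 47 must divide p − 1 = 192 = 2^6 · 3.
Divisors: 1, 2, 3, 4, 6, 8, 12, 16, 24, 32, 48, 64, 96, 192.
Check each in increasing order: 47^1 ≡ 47;  47^2 ≡ 86;  47^3 ≡ 182;  47^4 ≡ 62;  47^6 ≡ 121;  47^8 ≡ 177;  47^12 ≡ 166;  47^16 ≡ 63;  47^24 ≡ 150;  47^32 ≡ 109;  47^48 ≡ 112;  47^64 ≡ 108;  47^96 ≡ 192;  47^192 ≡ 1.
Smallest exponent giving 1 is 192.

192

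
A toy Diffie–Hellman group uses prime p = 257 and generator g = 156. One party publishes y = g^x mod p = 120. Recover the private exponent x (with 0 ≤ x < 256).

88

Baby-step giant-step with m = ceil(sqrt(256)) = 16.
Baby table (156^j mod 257 for j=0..15):
  0:1  1:156  2:178  3:12  4:73  5:80  6:144  7:105
  8:189  9:186  10:232  11:212  12:176  13:214  14:231  15:56
Giant step factor: 156^(-16) ≡ 128 (mod 257).
Scan 120·128^i mod 257 for i = 0, 1, …:
  i=0: 120   i=1: 197   i=2: 30   i=3: 242
  i=4: 136   i=5: 189
Match at i=5, j=8: x = 5·16 + 8 = 88.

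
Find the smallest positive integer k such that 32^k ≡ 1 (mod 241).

24

The order of 32 must divide p − 1 = 240 = 2^4 · 3 · 5.
Divisors: 1, 2, 3, 4, 5, 6, 8, 10, 12, 15, 16, 20, 24, 30, 40, 48, 60, 80, 120, 240.
Check each in increasing order: 32^1 ≡ 32;  32^2 ≡ 60;  32^3 ≡ 233;  32^4 ≡ 226;  32^5 ≡ 2;  32^6 ≡ 64;  32^8 ≡ 225;  32^10 ≡ 4;  32^12 ≡ 240;  32^15 ≡ 8;  32^16 ≡ 15;  32^20 ≡ 16;  32^24 ≡ 1.
Smallest exponent giving 1 is 24.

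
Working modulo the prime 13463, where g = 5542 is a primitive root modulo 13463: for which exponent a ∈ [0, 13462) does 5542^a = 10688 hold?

7508

Baby-step giant-step with m = ceil(sqrt(13462)) = 117.
Baby table (5542^j mod 13463 for j=0..116):
  0:1  1:5542  2:4661  3:9228  4:9102  5:10886  6:2509  7:11062
  8:8565  9:10155  10:3670  11:10010  12:7860  13:7315  14:2637  15:6899
  16:12801  17:6595  18:10908  19:3266  20:5900  21:9636  22:8454  23:828
  24:11356  25:8890  26:7263  27:10639  28:6861  29:4150  30:4496  31:10282
  32:7428  33:9585  34:8535  35:5451  36:11933  37:2430  38:4060  39:3847
  40:8145  41:11614  42:11648  43:11594  44:8512  45:12615  46:12434  47:5594
  48:10122  49:9266  50:4290  51:12985  52:3135  53:6900  54:4880  55:11256
  56:6673  57:12368  58:3323  59:12145  60:6053  61:9393  62:8048  63:12560
  64:3810  65:5036  66:713  67:6787  68:11395  69:9620  70:560  71:7030
  72:11801  73:11351  74:8106  75:10884  76:4888  77:1740  78:3572  79:5414
  80:8824  81:4992  82:12662  83:3648  84:9253  85:13022  86:6244  87:4338
  88:9741  89:11455  90:5565  91:10960  92:8727  93:5938  94:4824  95:10553
  96:1454  97:7194  98:5205  99:8364  100:179  101:9219  102:13076  103:9326
  104:235  105:9922  106:4832  107:1037  108:11816  109:240  110:10706  111:1211
  112:6788  113:3474  114:818  115:9788  116:2669
Giant step factor: 5542^(-117) ≡ 4999 (mod 13463).
Scan 10688·4999^i mod 13463 for i = 0, 1, …:
  i=0: 10688   i=1: 8128   i=2: 538   i=3: 10325
  i=4: 10996   i=5: 13038   i=6: 2579   i=7: 8330
  i=8: 611   i=9: 11751     …   i=63: 4154
  i=64: 5900
Match at i=64, j=20: a = 64·117 + 20 = 7508.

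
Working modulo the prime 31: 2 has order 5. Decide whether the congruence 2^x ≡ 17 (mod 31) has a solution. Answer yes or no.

⟨2⟩ has order 5; its elements mod 31 are {1, 2, 4, 8, 16}.
17 is not in this set.

no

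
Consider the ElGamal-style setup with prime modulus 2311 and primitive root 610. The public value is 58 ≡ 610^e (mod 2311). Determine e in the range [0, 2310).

Baby-step giant-step with m = ceil(sqrt(2310)) = 49.
Baby table (610^j mod 2311 for j=0..48):
  0:1  1:610  2:29  3:1513  4:841  5:2279  6:1279  7:1383
  8:115  9:820  10:1024  11:670  12:1964  13:942  14:1492  15:1897
  16:1670  17:1860  18:2210  19:787  20:1693  21:2024  22:566  23:921
  24:237  25:1288  26:2251  27:376  28:571  29:1660  30:382  31:1920
  32:1834  33:216  34:33  35:1642  36:957  37:1398  38:21  39:1255
  40:609  41:1730  42:1484  43:1639  44:1438  45:1311  46:104  47:1043
  48:705
Giant step factor: 610^(-49) ≡ 1552 (mod 2311).
Scan 58·1552^i mod 2311 for i = 0, 1, …:
  i=0: 58   i=1: 2198   i=2: 260   i=3: 1406
  i=4: 528   i=5: 1362   i=6: 1570   i=7: 846
  i=8: 344   i=9: 47     …   i=13: 906
  i=14: 1024
Match at i=14, j=10: e = 14·49 + 10 = 696.

696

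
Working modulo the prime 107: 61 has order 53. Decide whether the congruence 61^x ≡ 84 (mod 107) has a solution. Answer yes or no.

no

84 ∈ ⟨61⟩ iff 84^53 ≡ 1 (mod 107), since |⟨61⟩| = 53.
84^53 mod 107 = 106.
Since 106 ≠ 1, 84 does not lie in the subgroup.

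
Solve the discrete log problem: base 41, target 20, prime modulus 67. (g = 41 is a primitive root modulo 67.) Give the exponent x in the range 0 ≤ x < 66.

Baby-step giant-step with m = ceil(sqrt(66)) = 9.
Baby table (41^j mod 67 for j=0..8):
  0:1  1:41  2:6  3:45  4:36  5:2  6:15  7:12
  8:23
Giant step factor: 41^(-9) ≡ 27 (mod 67).
Scan 20·27^i mod 67 for i = 0, 1, …:
  i=0: 20   i=1: 4   i=2: 41
Match at i=2, j=1: x = 2·9 + 1 = 19.

19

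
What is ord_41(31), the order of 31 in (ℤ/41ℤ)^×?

10

The order of 31 must divide p − 1 = 40 = 2^3 · 5.
Divisors: 1, 2, 4, 5, 8, 10, 20, 40.
Check each in increasing order: 31^1 ≡ 31;  31^2 ≡ 18;  31^4 ≡ 37;  31^5 ≡ 40;  31^8 ≡ 16;  31^10 ≡ 1.
Smallest exponent giving 1 is 10.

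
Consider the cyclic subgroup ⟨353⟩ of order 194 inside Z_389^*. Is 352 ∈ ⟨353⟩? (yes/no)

352 ∈ ⟨353⟩ iff 352^194 ≡ 1 (mod 389), since |⟨353⟩| = 194.
352^194 mod 389 = 388.
Since 388 ≠ 1, 352 does not lie in the subgroup.

no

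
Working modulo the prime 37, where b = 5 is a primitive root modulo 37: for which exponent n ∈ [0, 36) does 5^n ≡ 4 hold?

22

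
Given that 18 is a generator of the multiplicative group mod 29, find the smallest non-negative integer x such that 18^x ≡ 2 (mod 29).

23

Successive powers of 18 modulo 29:
  18^0=1  18^1=18  18^2=5  18^3=3  18^4=25  18^5=15
  18^6=9  18^7=17  18^8=16  18^9=27  18^10=22  18^11=19
  18^12=23  18^13=8  18^14=28  18^15=11  18^16=24  18^17=26
  18^18=4  18^19=14  18^20=20  18^21=12  18^22=13  18^23=2
So 18^23 ≡ 2 (mod 29), giving x = 23.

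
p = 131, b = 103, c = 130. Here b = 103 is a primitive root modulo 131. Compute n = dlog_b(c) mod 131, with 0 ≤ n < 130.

65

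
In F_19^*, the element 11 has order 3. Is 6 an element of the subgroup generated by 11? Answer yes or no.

no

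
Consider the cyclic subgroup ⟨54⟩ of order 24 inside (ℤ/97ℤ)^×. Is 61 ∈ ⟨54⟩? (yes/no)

yes

61 ∈ ⟨54⟩ iff 61^24 ≡ 1 (mod 97), since |⟨54⟩| = 24.
61^24 mod 97 = 1.
Since 1 = 1, 61 lies in the subgroup.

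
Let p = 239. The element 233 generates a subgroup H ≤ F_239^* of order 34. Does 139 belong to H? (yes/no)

no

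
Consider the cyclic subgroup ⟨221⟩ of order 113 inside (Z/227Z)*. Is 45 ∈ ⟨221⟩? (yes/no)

no

45 ∈ ⟨221⟩ iff 45^113 ≡ 1 (mod 227), since |⟨221⟩| = 113.
45^113 mod 227 = 226.
Since 226 ≠ 1, 45 does not lie in the subgroup.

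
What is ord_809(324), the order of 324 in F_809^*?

101

The order of 324 must divide p − 1 = 808 = 2^3 · 101.
Divisors: 1, 2, 4, 8, 101, 202, 404, 808.
Check each in increasing order: 324^1 ≡ 324;  324^2 ≡ 615;  324^4 ≡ 422;  324^8 ≡ 104;  324^101 ≡ 1.
Smallest exponent giving 1 is 101.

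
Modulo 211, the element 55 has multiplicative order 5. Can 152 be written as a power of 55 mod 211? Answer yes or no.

no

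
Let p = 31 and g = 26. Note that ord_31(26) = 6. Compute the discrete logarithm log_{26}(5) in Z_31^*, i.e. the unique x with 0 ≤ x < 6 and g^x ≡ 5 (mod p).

Successive powers of 26 modulo 31:
  26^0=1  26^1=26  26^2=25  26^3=30  26^4=5
So 26^4 ≡ 5 (mod 31), giving x = 4.

4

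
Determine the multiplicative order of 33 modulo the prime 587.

586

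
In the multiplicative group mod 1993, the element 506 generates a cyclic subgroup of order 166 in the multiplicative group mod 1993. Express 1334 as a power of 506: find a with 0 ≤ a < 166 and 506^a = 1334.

Baby-step giant-step with m = ceil(sqrt(166)) = 13.
Baby table (506^j mod 1993 for j=0..12):
  0:1  1:506  2:932  3:1244  4:1669  5:1475  6:968  7:1523
  8:1340  9:420  10:1262  11:812  12:314
Giant step factor: 506^(-13) ≡ 1251 (mod 1993).
Scan 1334·1251^i mod 1993 for i = 0, 1, …:
  i=0: 1334   i=1: 693   i=2: 1981   i=3: 932
Match at i=3, j=2: a = 3·13 + 2 = 41.

41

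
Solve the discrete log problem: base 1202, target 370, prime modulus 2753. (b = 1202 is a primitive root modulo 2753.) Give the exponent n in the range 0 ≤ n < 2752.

1110

Baby-step giant-step with m = ceil(sqrt(2752)) = 53.
Baby table (1202^j mod 2753 for j=0..52):
  0:1  1:1202  2:2232  3:1442  4:1647  5:287  6:849  7:1888
  8:904  9:1926  10:2532  11:1399  12:2268  13:666  14:2162  15:2645
  16:2328  17:1208  18:1185  19:1069  20:2040  21:1910  22:2571  23:1476
  24:1220  25:1844  26:323  27:73  28:2403  29:509  30:652  31:1852
  32:1680  33:1411  34:174  35:2673  36:195  37:385  38:266  39:384
  40:1817  41:905  42:375  43:2011  44:88  45:1162  46:953  47:258
  48:1780  49:479  50:381  51:964  52:2468
Giant step factor: 1202^(-53) ≡ 802 (mod 2753).
Scan 370·802^i mod 2753 for i = 0, 1, …:
  i=0: 370   i=1: 2169   i=2: 2395   i=3: 1949
  i=4: 2147   i=5: 1269   i=6: 1881   i=7: 2671
  i=8: 308   i=9: 1999     …   i=19: 560
  i=20: 381
Match at i=20, j=50: n = 20·53 + 50 = 1110.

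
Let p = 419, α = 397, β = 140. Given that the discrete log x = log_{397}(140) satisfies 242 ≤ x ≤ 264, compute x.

Compute 397^242 mod 419 = 208, then multiply by 397 repeatedly:
  397^242=208  397^243=33  397^244=112  397^245=50  397^246=157
  397^247=317  397^248=149  397^249=74  397^250=48  397^251=201
  397^252=187  397^253=76  397^254=4  397^255=331  397^256=260
  397^257=146  397^258=140
Found 140 at exponent 258.

258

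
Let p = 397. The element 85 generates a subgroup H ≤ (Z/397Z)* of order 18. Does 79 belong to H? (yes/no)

⟨85⟩ has order 18; its elements mod 397 are {1, 14, 34, 35, 79, 85, 93, 111, 196, 201, 286, 304, 312, 318, 362, 363, 383, 396}.
79 is in this set.

yes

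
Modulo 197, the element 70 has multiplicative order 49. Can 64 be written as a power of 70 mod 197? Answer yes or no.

64 ∈ ⟨70⟩ iff 64^49 ≡ 1 (mod 197), since |⟨70⟩| = 49.
64^49 mod 197 = 196.
Since 196 ≠ 1, 64 does not lie in the subgroup.

no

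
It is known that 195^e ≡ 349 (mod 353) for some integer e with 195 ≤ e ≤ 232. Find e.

232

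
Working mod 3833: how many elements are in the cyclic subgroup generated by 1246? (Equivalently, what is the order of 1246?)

3832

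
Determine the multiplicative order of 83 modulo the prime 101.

100

The order of 83 must divide p − 1 = 100 = 2^2 · 5^2.
Divisors: 1, 2, 4, 5, 10, 20, 25, 50, 100.
Check each in increasing order: 83^1 ≡ 83;  83^2 ≡ 21;  83^4 ≡ 37;  83^5 ≡ 41;  83^10 ≡ 65;  83^20 ≡ 84;  83^25 ≡ 10;  83^50 ≡ 100;  83^100 ≡ 1.
Smallest exponent giving 1 is 100.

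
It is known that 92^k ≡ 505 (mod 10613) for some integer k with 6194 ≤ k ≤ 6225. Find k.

6196

Compute 92^6194 mod 10613 = 6815, then multiply by 92 repeatedly:
  92^6194=6815  92^6195=813  92^6196=505
Found 505 at exponent 6196.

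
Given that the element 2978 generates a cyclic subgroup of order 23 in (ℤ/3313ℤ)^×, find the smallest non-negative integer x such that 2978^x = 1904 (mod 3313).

Successive powers of 2978 modulo 3313:
  2978^0=1  2978^1=2978  2978^2=2896  2978^3=549  2978^4=1613  2978^5=2977
  2978^6=3231  2978^7=966  2978^8=1064  2978^9=1364  2978^10=254  2978^11=1048
  2978^12=98  2978^13=300  2978^14=2203  2978^15=794  2978^16=2363  2978^17=202
  2978^18=1903  2978^19=1904
So 2978^19 ≡ 1904 (mod 3313), giving x = 19.

19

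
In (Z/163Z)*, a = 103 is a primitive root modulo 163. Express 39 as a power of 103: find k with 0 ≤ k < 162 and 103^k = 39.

26

Baby-step giant-step with m = ceil(sqrt(162)) = 13.
Baby table (103^j mod 163 for j=0..12):
  0:1  1:103  2:14  3:138  4:33  5:139  6:136  7:153
  8:111  9:23  10:87  11:159  12:77
Giant step factor: 103^(-13) ≡ 32 (mod 163).
Scan 39·32^i mod 163 for i = 0, 1, …:
  i=0: 39   i=1: 107   i=2: 1
Match at i=2, j=0: k = 2·13 + 0 = 26.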